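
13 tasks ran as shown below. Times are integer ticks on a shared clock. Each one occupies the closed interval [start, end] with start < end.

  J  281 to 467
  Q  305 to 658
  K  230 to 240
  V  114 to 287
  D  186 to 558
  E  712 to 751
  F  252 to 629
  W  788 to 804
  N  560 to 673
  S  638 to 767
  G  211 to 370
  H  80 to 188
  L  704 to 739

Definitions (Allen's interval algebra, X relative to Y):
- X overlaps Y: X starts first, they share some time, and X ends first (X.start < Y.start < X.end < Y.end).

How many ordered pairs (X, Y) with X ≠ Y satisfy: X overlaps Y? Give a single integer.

Checking all 156 ordered pairs for relation 'overlaps'; matching pairs in alphabetical order:
(D, F): D overlaps F ✓
(D, Q): D overlaps Q ✓
(F, N): F overlaps N ✓
(F, Q): F overlaps Q ✓
(G, F): G overlaps F ✓
(G, J): G overlaps J ✓
(G, Q): G overlaps Q ✓
(H, D): H overlaps D ✓
(H, V): H overlaps V ✓
(J, Q): J overlaps Q ✓
(L, E): L overlaps E ✓
(N, S): N overlaps S ✓
(Q, N): Q overlaps N ✓
(Q, S): Q overlaps S ✓
(V, D): V overlaps D ✓
(V, F): V overlaps F ✓
(V, G): V overlaps G ✓
(V, J): V overlaps J ✓
Count: 18.

18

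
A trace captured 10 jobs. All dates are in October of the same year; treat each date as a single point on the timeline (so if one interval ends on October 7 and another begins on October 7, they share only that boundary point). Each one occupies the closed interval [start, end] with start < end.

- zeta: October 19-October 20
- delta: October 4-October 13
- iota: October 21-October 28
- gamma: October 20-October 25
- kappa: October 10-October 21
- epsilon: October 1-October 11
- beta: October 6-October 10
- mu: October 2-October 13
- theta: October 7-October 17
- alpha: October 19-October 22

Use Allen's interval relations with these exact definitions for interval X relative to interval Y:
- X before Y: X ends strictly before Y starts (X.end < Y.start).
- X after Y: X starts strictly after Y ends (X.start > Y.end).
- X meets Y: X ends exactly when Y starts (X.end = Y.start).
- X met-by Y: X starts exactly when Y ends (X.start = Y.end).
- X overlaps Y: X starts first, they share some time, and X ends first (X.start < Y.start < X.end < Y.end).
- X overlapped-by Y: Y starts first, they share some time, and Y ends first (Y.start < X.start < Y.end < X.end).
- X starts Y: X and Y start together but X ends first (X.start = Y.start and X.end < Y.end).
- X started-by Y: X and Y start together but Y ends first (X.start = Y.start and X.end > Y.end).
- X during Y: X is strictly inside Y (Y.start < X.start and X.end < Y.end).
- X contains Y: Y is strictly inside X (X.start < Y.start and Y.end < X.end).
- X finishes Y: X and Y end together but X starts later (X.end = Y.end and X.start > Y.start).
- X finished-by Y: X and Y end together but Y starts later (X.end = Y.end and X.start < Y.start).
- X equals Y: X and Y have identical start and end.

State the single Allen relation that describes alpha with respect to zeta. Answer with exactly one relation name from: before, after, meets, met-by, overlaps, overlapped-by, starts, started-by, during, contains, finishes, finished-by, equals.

started-by

alpha = [October 19, October 22]; zeta = [October 19, October 20].
Compare endpoints: alpha.start = zeta.start, alpha.start < zeta.end, alpha.end > zeta.start, alpha.end > zeta.end.
That pattern is 'started-by'.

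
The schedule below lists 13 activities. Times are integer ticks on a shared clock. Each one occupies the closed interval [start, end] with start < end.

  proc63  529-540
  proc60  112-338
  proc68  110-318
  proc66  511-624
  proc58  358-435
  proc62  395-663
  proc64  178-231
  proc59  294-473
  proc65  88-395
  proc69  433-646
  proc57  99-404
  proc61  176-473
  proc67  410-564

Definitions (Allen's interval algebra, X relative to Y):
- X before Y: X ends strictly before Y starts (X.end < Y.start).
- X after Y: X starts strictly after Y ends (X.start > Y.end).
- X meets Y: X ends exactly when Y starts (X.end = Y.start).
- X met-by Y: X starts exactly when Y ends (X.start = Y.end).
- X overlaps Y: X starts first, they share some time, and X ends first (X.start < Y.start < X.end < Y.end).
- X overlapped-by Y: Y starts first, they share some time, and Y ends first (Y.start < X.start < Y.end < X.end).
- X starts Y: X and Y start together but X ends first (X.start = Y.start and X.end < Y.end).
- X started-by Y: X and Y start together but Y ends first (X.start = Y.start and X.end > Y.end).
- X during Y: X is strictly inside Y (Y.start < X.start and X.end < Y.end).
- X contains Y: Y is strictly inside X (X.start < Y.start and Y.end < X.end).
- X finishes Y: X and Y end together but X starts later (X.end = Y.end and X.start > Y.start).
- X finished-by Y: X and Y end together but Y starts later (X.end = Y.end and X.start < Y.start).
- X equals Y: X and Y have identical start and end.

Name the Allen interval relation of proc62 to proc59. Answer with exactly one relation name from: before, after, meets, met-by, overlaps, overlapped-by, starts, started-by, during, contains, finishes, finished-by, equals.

overlapped-by

proc62 = [395, 663]; proc59 = [294, 473].
Compare endpoints: proc62.start > proc59.start, proc62.start < proc59.end, proc62.end > proc59.start, proc62.end > proc59.end.
That pattern is 'overlapped-by'.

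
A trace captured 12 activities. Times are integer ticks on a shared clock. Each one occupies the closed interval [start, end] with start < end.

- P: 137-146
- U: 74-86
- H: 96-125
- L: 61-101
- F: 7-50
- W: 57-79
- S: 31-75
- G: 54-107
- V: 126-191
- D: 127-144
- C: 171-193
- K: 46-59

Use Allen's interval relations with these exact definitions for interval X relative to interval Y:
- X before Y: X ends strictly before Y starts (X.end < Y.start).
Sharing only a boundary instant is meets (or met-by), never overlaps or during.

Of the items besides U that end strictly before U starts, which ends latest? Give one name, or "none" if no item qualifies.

Target U = [74, 86].
C [171, 193] → after → excluded.
D [127, 144] → after → excluded.
F [7, 50] → before → candidate.
G [54, 107] → contains → excluded.
H [96, 125] → after → excluded.
K [46, 59] → before → candidate.
L [61, 101] → contains → excluded.
P [137, 146] → after → excluded.
S [31, 75] → overlaps → excluded.
V [126, 191] → after → excluded.
W [57, 79] → overlaps → excluded.
Among candidates, latest end is 59 → K.

K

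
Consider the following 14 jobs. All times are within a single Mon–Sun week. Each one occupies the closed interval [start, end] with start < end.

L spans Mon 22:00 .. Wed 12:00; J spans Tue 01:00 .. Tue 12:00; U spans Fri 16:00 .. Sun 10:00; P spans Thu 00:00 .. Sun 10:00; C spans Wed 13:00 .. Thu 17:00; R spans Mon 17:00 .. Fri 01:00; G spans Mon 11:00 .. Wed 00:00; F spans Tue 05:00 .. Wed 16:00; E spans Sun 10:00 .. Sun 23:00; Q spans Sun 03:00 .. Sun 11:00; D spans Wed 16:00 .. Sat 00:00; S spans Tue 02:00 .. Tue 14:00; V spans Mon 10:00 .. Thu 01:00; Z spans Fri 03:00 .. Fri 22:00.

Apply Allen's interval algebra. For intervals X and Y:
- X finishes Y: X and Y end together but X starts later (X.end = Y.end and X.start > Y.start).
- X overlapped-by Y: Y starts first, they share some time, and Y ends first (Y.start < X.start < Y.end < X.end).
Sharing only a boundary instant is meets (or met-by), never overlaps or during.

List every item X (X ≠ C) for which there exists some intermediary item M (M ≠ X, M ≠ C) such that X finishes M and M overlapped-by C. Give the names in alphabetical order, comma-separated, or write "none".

U

Target C = [Wed 13:00, Thu 17:00].
Intermediaries M with M overlapped-by C: D, P.
Via D — items with X finishes D: none.
Via P — items with X finishes P: U.
Union: U.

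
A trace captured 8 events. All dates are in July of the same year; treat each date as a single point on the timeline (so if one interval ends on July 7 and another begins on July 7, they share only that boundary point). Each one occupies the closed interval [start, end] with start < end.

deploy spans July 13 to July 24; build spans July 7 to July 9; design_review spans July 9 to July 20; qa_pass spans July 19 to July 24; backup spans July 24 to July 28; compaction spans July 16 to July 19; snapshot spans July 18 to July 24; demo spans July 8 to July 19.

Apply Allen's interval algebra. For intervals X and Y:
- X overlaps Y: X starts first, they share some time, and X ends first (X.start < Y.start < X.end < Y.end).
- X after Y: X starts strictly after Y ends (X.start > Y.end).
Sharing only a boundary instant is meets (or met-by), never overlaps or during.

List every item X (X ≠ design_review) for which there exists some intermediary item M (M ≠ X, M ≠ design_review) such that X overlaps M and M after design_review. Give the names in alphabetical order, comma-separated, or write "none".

none

Target design_review = [July 9, July 20].
Intermediaries M with M after design_review: backup.
Via backup — items with X overlaps backup: none.
Union: none.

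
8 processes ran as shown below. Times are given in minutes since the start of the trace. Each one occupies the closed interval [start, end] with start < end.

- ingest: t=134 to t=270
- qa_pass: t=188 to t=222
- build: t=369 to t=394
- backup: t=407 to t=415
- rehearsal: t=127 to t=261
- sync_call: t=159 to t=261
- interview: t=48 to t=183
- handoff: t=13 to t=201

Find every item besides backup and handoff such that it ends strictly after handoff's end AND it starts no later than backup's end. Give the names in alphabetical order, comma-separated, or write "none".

Conditions: its end is strictly after handoff's end (X.end > t=201) AND its start is no later than backup's end (X.start <= t=415).
build: end t=394 > t=201? ✓; start t=369 <= t=415? ✓ → yes.
ingest: end t=270 > t=201? ✓; start t=134 <= t=415? ✓ → yes.
interview: end t=183 > t=201? ✗; start t=48 <= t=415? ✓ → no.
qa_pass: end t=222 > t=201? ✓; start t=188 <= t=415? ✓ → yes.
rehearsal: end t=261 > t=201? ✓; start t=127 <= t=415? ✓ → yes.
sync_call: end t=261 > t=201? ✓; start t=159 <= t=415? ✓ → yes.
Result: build, ingest, qa_pass, rehearsal, sync_call.

build, ingest, qa_pass, rehearsal, sync_call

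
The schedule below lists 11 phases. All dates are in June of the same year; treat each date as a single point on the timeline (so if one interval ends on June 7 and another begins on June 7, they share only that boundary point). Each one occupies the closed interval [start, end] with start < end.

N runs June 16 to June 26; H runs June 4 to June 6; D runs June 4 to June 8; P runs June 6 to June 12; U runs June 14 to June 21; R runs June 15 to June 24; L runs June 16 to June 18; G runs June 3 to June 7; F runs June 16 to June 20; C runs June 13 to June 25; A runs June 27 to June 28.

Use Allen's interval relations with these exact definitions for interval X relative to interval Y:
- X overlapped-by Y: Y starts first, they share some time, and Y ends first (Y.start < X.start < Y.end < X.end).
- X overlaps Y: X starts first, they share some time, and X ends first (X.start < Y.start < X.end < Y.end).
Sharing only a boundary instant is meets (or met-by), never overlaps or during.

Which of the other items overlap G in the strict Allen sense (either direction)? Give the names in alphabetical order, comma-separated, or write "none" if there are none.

D, P

Target G = [June 3, June 7].
A [June 27, June 28] → after → no.
C [June 13, June 25] → after → no.
D [June 4, June 8] → overlapped-by → yes.
F [June 16, June 20] → after → no.
H [June 4, June 6] → during → no.
L [June 16, June 18] → after → no.
N [June 16, June 26] → after → no.
P [June 6, June 12] → overlapped-by → yes.
R [June 15, June 24] → after → no.
U [June 14, June 21] → after → no.
Result: D, P.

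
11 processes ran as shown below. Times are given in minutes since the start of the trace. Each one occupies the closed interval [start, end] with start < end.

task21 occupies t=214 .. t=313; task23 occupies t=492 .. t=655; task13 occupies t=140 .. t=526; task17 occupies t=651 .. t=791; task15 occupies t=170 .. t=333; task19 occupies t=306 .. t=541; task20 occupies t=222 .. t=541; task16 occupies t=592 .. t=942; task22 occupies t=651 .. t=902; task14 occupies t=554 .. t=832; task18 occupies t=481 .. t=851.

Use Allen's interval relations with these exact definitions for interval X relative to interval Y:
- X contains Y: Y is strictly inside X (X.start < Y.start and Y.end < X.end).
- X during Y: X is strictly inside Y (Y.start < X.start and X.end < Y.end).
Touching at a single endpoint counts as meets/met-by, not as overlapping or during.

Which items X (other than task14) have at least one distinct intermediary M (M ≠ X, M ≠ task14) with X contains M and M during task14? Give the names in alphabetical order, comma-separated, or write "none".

Target task14 = [t=554, t=832].
Intermediaries M with M during task14: task17.
Via task17 — items with X contains task17: task16, task18.
Union: task16, task18.

task16, task18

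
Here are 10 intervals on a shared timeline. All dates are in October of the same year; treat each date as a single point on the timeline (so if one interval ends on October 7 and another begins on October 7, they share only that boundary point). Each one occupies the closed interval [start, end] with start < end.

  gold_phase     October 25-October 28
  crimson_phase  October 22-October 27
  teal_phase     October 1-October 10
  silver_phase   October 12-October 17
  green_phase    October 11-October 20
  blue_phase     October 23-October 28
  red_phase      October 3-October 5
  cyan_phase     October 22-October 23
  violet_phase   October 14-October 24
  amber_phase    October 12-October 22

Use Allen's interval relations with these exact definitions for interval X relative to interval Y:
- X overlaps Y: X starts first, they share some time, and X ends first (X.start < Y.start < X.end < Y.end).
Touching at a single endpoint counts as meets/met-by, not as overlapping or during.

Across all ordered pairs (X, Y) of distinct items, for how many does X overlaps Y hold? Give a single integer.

Checking all 90 ordered pairs for relation 'overlaps'; matching pairs in alphabetical order:
(amber_phase, violet_phase): amber_phase overlaps violet_phase ✓
(crimson_phase, blue_phase): crimson_phase overlaps blue_phase ✓
(crimson_phase, gold_phase): crimson_phase overlaps gold_phase ✓
(green_phase, amber_phase): green_phase overlaps amber_phase ✓
(green_phase, violet_phase): green_phase overlaps violet_phase ✓
(silver_phase, violet_phase): silver_phase overlaps violet_phase ✓
(violet_phase, blue_phase): violet_phase overlaps blue_phase ✓
(violet_phase, crimson_phase): violet_phase overlaps crimson_phase ✓
Count: 8.

8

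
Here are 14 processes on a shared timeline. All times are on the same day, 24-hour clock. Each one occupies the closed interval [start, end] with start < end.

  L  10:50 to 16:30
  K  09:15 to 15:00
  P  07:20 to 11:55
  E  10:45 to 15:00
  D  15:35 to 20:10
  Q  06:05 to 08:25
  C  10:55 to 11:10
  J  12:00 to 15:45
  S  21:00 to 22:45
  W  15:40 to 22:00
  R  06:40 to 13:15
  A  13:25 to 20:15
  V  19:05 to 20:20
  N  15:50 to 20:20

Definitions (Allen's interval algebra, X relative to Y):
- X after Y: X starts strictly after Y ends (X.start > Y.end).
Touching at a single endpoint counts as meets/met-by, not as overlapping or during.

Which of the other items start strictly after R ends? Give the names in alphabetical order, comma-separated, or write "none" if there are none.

A, D, N, S, V, W

Target R = [06:40, 13:15].
A [13:25, 20:15] → after → yes.
C [10:55, 11:10] → during → no.
D [15:35, 20:10] → after → yes.
E [10:45, 15:00] → overlapped-by → no.
J [12:00, 15:45] → overlapped-by → no.
K [09:15, 15:00] → overlapped-by → no.
L [10:50, 16:30] → overlapped-by → no.
N [15:50, 20:20] → after → yes.
P [07:20, 11:55] → during → no.
Q [06:05, 08:25] → overlaps → no.
S [21:00, 22:45] → after → yes.
V [19:05, 20:20] → after → yes.
W [15:40, 22:00] → after → yes.
Result: A, D, N, S, V, W.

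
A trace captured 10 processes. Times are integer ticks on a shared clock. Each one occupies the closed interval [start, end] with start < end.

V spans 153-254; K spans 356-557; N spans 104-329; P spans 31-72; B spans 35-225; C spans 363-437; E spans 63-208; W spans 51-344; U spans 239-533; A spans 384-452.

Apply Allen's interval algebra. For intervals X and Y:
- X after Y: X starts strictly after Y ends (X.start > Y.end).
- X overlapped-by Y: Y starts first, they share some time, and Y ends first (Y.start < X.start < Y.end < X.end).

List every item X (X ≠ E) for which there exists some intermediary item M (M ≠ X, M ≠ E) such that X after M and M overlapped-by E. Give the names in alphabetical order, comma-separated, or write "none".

Target E = [63, 208].
Intermediaries M with M overlapped-by E: N, V.
Via N — items with X after N: A, C, K.
Via V — items with X after V: A, C, K.
Union: A, C, K.

A, C, K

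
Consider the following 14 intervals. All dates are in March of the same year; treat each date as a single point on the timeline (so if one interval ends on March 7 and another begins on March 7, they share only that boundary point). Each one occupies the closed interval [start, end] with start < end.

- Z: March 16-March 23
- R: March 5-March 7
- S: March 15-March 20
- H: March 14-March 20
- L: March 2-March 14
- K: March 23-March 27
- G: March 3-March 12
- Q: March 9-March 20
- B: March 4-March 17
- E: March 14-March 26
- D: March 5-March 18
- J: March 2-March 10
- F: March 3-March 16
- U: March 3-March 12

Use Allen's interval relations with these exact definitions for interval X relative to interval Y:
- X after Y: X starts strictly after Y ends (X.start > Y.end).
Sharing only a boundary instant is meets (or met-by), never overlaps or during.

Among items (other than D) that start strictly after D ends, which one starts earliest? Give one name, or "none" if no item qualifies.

Target D = [March 5, March 18].
B [March 4, March 17] → overlaps → excluded.
E [March 14, March 26] → overlapped-by → excluded.
F [March 3, March 16] → overlaps → excluded.
G [March 3, March 12] → overlaps → excluded.
H [March 14, March 20] → overlapped-by → excluded.
J [March 2, March 10] → overlaps → excluded.
K [March 23, March 27] → after → candidate.
L [March 2, March 14] → overlaps → excluded.
Q [March 9, March 20] → overlapped-by → excluded.
R [March 5, March 7] → starts → excluded.
S [March 15, March 20] → overlapped-by → excluded.
U [March 3, March 12] → overlaps → excluded.
Z [March 16, March 23] → overlapped-by → excluded.
Among candidates, earliest start is March 23 → K.

K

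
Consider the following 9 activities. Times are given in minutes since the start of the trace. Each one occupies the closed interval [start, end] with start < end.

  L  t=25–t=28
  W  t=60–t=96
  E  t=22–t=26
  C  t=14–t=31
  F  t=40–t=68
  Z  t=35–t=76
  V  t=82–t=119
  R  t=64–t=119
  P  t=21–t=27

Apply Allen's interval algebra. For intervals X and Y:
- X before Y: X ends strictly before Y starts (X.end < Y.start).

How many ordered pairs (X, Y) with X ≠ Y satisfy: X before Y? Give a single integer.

Checking all 72 ordered pairs for relation 'before'; matching pairs in alphabetical order:
(C, F): C before F ✓
(C, R): C before R ✓
(C, V): C before V ✓
(C, W): C before W ✓
(C, Z): C before Z ✓
(E, F): E before F ✓
(E, R): E before R ✓
(E, V): E before V ✓
(E, W): E before W ✓
(E, Z): E before Z ✓
(F, V): F before V ✓
(L, F): L before F ✓
(L, R): L before R ✓
(L, V): L before V ✓
(L, W): L before W ✓
(L, Z): L before Z ✓
(P, F): P before F ✓
(P, R): P before R ✓
(P, V): P before V ✓
(P, W): P before W ✓
(P, Z): P before Z ✓
(Z, V): Z before V ✓
Count: 22.

22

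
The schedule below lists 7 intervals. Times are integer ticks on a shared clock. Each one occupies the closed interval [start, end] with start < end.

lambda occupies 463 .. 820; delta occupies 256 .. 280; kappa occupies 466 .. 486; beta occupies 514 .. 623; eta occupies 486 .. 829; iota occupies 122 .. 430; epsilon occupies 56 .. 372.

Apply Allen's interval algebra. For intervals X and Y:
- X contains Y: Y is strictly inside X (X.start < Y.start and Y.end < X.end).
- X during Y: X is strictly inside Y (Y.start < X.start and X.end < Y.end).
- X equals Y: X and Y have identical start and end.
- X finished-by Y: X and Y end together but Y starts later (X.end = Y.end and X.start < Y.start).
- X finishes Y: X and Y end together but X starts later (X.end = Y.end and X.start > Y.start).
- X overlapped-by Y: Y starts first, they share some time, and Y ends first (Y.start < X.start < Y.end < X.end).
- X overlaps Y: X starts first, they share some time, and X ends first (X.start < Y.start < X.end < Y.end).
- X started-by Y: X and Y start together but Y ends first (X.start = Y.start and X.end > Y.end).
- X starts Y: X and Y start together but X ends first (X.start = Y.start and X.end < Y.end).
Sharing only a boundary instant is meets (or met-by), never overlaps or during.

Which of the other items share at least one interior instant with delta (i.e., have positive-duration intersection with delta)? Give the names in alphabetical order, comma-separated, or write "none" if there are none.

Target delta = [256, 280].
beta [514, 623] → after → no.
epsilon [56, 372] → contains → yes.
eta [486, 829] → after → no.
iota [122, 430] → contains → yes.
kappa [466, 486] → after → no.
lambda [463, 820] → after → no.
Result: epsilon, iota.

epsilon, iota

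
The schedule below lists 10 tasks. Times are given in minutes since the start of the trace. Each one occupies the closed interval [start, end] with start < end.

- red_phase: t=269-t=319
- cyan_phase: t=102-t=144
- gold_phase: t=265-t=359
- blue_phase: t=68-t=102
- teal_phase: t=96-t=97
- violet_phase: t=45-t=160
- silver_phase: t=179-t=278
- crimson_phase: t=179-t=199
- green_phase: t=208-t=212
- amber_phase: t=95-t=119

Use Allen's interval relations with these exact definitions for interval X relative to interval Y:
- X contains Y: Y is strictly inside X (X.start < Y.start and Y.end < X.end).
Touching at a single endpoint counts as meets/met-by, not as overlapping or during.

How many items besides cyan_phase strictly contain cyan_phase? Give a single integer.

1

Target cyan_phase = [t=102, t=144].
amber_phase [t=95, t=119] → overlaps → no.
blue_phase [t=68, t=102] → meets → no.
crimson_phase [t=179, t=199] → after → no.
gold_phase [t=265, t=359] → after → no.
green_phase [t=208, t=212] → after → no.
red_phase [t=269, t=319] → after → no.
silver_phase [t=179, t=278] → after → no.
teal_phase [t=96, t=97] → before → no.
violet_phase [t=45, t=160] → contains → counts.
Total: 1.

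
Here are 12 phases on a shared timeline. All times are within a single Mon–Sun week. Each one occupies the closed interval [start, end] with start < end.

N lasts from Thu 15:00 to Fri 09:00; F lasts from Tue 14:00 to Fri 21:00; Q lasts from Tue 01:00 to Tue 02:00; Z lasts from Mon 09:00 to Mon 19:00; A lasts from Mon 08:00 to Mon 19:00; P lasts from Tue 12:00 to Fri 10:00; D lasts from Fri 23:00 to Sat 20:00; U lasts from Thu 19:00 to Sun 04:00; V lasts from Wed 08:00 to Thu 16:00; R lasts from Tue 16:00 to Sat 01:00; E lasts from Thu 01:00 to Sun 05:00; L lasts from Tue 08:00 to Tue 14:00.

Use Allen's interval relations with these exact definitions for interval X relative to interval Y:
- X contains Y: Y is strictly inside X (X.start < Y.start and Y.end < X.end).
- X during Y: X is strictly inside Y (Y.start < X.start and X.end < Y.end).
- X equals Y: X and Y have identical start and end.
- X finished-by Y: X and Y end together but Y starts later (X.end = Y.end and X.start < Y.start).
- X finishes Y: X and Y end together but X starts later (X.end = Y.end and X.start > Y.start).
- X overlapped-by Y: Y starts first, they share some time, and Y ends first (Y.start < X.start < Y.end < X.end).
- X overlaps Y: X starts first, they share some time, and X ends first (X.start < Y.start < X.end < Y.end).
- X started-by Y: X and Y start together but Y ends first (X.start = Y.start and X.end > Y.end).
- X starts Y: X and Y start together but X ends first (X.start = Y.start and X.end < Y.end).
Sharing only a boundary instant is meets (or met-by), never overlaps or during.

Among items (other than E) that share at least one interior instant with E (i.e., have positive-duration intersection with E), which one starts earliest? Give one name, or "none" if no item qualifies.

P

Target E = [Thu 01:00, Sun 05:00].
A [Mon 08:00, Mon 19:00] → before → excluded.
D [Fri 23:00, Sat 20:00] → during → candidate.
F [Tue 14:00, Fri 21:00] → overlaps → candidate.
L [Tue 08:00, Tue 14:00] → before → excluded.
N [Thu 15:00, Fri 09:00] → during → candidate.
P [Tue 12:00, Fri 10:00] → overlaps → candidate.
Q [Tue 01:00, Tue 02:00] → before → excluded.
R [Tue 16:00, Sat 01:00] → overlaps → candidate.
U [Thu 19:00, Sun 04:00] → during → candidate.
V [Wed 08:00, Thu 16:00] → overlaps → candidate.
Z [Mon 09:00, Mon 19:00] → before → excluded.
Among candidates, earliest start is Tue 12:00 → P.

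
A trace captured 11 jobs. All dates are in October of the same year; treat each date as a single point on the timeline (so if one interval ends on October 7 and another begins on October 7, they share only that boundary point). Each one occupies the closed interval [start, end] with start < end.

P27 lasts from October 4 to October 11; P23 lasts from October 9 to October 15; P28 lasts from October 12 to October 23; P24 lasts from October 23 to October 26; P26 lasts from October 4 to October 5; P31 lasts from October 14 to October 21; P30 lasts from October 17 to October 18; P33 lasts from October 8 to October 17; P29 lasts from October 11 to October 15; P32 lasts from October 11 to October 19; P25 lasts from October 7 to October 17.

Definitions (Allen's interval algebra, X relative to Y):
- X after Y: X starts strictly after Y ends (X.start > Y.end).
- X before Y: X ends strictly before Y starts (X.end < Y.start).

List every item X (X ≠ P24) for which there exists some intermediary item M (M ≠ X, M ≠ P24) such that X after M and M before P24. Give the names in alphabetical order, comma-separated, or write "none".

P23, P25, P28, P29, P30, P31, P32, P33

Target P24 = [October 23, October 26].
Intermediaries M with M before P24: P23, P25, P26, P27, P29, P30, P31, P32, P33.
Via P23 — items with X after P23: P30.
Via P25 — items with X after P25: none.
Via P26 — items with X after P26: P23, P25, P28, P29, P30, P31, P32, P33.
Via P27 — items with X after P27: P28, P30, P31.
Via P29 — items with X after P29: P30.
Via P30 — items with X after P30: none.
Via P31 — items with X after P31: none.
Via P32 — items with X after P32: none.
Via P33 — items with X after P33: none.
Union: P23, P25, P28, P29, P30, P31, P32, P33.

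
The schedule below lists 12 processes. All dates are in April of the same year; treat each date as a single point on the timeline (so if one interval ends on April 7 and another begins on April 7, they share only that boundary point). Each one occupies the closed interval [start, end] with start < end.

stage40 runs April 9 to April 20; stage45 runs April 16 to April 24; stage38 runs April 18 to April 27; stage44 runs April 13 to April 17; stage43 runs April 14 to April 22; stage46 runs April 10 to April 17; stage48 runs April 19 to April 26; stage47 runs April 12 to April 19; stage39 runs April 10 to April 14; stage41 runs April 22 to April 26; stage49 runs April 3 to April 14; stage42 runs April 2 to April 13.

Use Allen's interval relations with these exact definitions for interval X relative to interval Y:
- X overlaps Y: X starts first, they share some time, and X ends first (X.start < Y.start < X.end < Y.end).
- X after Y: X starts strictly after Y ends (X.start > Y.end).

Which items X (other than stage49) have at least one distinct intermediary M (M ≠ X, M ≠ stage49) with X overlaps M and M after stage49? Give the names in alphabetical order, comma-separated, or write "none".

Target stage49 = [April 3, April 14].
Intermediaries M with M after stage49: stage38, stage41, stage45, stage48.
Via stage38 — items with X overlaps stage38: stage40, stage43, stage45, stage47.
Via stage41 — items with X overlaps stage41: stage45.
Via stage45 — items with X overlaps stage45: stage40, stage43, stage44, stage46, stage47.
Via stage48 — items with X overlaps stage48: stage40, stage43, stage45.
Union: stage40, stage43, stage44, stage45, stage46, stage47.

stage40, stage43, stage44, stage45, stage46, stage47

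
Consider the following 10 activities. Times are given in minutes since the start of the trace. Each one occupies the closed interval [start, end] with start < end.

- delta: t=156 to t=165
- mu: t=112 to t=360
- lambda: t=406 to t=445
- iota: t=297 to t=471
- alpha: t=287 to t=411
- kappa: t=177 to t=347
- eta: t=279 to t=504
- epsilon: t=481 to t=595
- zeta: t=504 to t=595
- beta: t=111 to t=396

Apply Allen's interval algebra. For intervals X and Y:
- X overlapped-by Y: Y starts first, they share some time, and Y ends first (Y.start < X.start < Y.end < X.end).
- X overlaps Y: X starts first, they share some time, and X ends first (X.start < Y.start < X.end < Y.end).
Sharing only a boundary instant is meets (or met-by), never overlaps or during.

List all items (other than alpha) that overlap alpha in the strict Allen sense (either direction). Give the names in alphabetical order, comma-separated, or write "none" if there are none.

Target alpha = [t=287, t=411].
beta [t=111, t=396] → overlaps → yes.
delta [t=156, t=165] → before → no.
epsilon [t=481, t=595] → after → no.
eta [t=279, t=504] → contains → no.
iota [t=297, t=471] → overlapped-by → yes.
kappa [t=177, t=347] → overlaps → yes.
lambda [t=406, t=445] → overlapped-by → yes.
mu [t=112, t=360] → overlaps → yes.
zeta [t=504, t=595] → after → no.
Result: beta, iota, kappa, lambda, mu.

beta, iota, kappa, lambda, mu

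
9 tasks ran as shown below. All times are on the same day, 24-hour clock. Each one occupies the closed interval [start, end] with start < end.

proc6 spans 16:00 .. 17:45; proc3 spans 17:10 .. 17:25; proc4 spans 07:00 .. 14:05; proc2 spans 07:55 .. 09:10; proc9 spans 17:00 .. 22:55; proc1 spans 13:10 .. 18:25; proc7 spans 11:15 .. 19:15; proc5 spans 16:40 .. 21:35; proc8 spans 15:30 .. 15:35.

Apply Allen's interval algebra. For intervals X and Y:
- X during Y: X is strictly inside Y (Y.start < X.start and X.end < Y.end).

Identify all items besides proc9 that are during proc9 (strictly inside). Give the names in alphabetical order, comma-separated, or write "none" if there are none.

proc3

Target proc9 = [17:00, 22:55].
proc1 [13:10, 18:25] → overlaps → no.
proc2 [07:55, 09:10] → before → no.
proc3 [17:10, 17:25] → during → yes.
proc4 [07:00, 14:05] → before → no.
proc5 [16:40, 21:35] → overlaps → no.
proc6 [16:00, 17:45] → overlaps → no.
proc7 [11:15, 19:15] → overlaps → no.
proc8 [15:30, 15:35] → before → no.
Result: proc3.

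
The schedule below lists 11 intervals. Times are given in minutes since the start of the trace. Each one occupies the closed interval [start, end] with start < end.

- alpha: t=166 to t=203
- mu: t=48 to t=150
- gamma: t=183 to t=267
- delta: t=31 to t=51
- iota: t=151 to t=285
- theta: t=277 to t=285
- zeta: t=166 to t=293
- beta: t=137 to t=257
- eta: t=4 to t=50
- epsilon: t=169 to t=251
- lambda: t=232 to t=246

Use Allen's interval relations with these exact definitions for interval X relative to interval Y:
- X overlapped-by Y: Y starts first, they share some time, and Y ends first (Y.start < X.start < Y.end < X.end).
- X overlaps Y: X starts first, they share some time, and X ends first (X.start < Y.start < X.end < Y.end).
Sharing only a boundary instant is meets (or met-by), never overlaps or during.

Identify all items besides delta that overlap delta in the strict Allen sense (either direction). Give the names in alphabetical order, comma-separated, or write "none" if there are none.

Target delta = [t=31, t=51].
alpha [t=166, t=203] → after → no.
beta [t=137, t=257] → after → no.
epsilon [t=169, t=251] → after → no.
eta [t=4, t=50] → overlaps → yes.
gamma [t=183, t=267] → after → no.
iota [t=151, t=285] → after → no.
lambda [t=232, t=246] → after → no.
mu [t=48, t=150] → overlapped-by → yes.
theta [t=277, t=285] → after → no.
zeta [t=166, t=293] → after → no.
Result: eta, mu.

eta, mu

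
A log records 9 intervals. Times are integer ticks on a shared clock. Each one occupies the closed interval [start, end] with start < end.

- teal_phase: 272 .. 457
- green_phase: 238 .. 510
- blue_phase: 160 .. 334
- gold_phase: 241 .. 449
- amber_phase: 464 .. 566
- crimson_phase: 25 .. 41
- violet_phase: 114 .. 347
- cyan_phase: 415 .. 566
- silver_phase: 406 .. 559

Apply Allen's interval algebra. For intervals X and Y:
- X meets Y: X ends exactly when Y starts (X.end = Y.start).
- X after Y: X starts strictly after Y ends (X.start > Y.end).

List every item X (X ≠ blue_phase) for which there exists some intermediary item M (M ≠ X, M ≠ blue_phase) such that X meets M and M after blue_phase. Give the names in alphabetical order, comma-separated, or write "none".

Target blue_phase = [160, 334].
Intermediaries M with M after blue_phase: amber_phase, cyan_phase, silver_phase.
Via amber_phase — items with X meets amber_phase: none.
Via cyan_phase — items with X meets cyan_phase: none.
Via silver_phase — items with X meets silver_phase: none.
Union: none.

none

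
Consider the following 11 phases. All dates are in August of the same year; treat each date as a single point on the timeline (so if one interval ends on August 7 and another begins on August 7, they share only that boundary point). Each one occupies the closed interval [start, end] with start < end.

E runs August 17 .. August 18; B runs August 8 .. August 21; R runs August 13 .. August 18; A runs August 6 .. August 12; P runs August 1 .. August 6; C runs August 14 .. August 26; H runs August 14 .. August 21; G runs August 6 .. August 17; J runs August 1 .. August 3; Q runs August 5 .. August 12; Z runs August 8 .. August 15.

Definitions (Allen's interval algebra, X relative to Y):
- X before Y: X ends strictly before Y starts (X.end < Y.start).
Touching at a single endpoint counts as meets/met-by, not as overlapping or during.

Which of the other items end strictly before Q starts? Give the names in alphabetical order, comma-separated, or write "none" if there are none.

J

Target Q = [August 5, August 12].
A [August 6, August 12] → finishes → no.
B [August 8, August 21] → overlapped-by → no.
C [August 14, August 26] → after → no.
E [August 17, August 18] → after → no.
G [August 6, August 17] → overlapped-by → no.
H [August 14, August 21] → after → no.
J [August 1, August 3] → before → yes.
P [August 1, August 6] → overlaps → no.
R [August 13, August 18] → after → no.
Z [August 8, August 15] → overlapped-by → no.
Result: J.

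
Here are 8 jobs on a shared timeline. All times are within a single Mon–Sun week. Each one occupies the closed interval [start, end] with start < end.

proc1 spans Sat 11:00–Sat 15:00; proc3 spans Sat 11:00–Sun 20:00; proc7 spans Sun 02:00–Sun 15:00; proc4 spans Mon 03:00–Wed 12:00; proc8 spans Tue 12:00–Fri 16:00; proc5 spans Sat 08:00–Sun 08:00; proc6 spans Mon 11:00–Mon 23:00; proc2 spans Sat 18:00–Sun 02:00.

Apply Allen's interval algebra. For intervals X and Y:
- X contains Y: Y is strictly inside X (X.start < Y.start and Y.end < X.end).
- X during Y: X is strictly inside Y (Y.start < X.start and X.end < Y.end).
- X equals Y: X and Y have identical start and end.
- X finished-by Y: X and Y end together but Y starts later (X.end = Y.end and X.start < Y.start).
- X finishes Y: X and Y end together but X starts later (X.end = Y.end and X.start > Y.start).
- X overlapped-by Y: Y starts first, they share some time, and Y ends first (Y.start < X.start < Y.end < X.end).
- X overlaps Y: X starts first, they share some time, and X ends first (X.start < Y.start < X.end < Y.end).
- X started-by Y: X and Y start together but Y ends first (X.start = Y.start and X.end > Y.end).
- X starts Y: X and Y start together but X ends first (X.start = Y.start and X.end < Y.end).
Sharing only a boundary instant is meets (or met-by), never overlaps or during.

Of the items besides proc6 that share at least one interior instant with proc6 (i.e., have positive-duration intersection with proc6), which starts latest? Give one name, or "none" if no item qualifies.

proc4

Target proc6 = [Mon 11:00, Mon 23:00].
proc1 [Sat 11:00, Sat 15:00] → after → excluded.
proc2 [Sat 18:00, Sun 02:00] → after → excluded.
proc3 [Sat 11:00, Sun 20:00] → after → excluded.
proc4 [Mon 03:00, Wed 12:00] → contains → candidate.
proc5 [Sat 08:00, Sun 08:00] → after → excluded.
proc7 [Sun 02:00, Sun 15:00] → after → excluded.
proc8 [Tue 12:00, Fri 16:00] → after → excluded.
Among candidates, latest start is Mon 03:00 → proc4.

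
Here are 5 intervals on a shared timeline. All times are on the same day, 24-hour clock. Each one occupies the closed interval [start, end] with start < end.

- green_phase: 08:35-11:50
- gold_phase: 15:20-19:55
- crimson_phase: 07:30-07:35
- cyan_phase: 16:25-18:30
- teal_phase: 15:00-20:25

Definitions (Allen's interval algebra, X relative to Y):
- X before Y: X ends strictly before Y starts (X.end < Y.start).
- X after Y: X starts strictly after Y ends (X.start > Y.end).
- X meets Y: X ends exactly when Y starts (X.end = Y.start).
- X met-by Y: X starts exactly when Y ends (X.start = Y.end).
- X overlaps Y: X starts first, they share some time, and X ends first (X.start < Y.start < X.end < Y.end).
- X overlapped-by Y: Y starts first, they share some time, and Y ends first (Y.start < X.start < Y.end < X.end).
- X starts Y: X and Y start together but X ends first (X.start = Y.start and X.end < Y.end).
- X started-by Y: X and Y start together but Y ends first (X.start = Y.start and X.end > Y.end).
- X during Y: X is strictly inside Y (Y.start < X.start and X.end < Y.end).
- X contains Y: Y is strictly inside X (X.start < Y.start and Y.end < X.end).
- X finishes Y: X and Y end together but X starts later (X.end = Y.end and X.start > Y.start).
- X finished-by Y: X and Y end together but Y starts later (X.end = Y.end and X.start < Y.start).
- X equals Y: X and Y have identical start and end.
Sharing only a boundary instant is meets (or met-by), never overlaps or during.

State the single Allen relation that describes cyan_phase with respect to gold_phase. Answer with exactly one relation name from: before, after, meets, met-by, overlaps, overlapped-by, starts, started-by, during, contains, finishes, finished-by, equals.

cyan_phase = [16:25, 18:30]; gold_phase = [15:20, 19:55].
Compare endpoints: cyan_phase.start > gold_phase.start, cyan_phase.start < gold_phase.end, cyan_phase.end > gold_phase.start, cyan_phase.end < gold_phase.end.
That pattern is 'during'.

during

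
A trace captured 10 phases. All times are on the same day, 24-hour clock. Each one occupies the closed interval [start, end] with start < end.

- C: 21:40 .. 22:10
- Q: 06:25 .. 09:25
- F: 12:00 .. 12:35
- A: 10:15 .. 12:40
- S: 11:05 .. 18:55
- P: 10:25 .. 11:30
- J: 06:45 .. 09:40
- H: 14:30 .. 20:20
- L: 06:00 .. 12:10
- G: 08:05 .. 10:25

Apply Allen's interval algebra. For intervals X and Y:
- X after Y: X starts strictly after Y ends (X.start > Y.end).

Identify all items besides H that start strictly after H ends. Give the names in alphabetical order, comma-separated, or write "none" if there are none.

C

Target H = [14:30, 20:20].
A [10:15, 12:40] → before → no.
C [21:40, 22:10] → after → yes.
F [12:00, 12:35] → before → no.
G [08:05, 10:25] → before → no.
J [06:45, 09:40] → before → no.
L [06:00, 12:10] → before → no.
P [10:25, 11:30] → before → no.
Q [06:25, 09:25] → before → no.
S [11:05, 18:55] → overlaps → no.
Result: C.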